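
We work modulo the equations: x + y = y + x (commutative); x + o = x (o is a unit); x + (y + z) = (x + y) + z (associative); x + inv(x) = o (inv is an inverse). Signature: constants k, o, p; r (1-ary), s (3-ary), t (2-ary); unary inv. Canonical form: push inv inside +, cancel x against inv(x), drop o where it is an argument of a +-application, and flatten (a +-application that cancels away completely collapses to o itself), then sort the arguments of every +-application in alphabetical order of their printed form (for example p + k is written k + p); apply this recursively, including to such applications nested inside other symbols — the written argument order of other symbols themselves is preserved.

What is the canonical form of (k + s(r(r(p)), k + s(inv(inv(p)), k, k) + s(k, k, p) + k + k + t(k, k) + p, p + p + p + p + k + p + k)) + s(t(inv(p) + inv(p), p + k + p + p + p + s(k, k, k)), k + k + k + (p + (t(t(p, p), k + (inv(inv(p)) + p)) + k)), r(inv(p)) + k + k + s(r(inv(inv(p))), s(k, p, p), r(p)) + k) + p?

Push inv inside:  distribute inv over + and collapse double inv
Combine occurrences:  k + s(r(r(p)), k + k + k + p + s(k, k, p) + s(p, k, k) + t(k, k), k + k + p + p + p + p + p) + s(t(inv(p) + inv(p), k + p + p + p + p + s(k, k, k)), k + k + k + k + p + t(t(p, p), k + p + p), k + k + k + r(inv(p)) + s(r(p), s(k, p, p), r(p))) + p
Order the arguments:  k + p + s(r(r(p)), k + k + k + p + s(k, k, p) + s(p, k, k) + t(k, k), k + k + p + p + p + p + p) + s(t(inv(p) + inv(p), k + p + p + p + p + s(k, k, k)), k + k + k + k + p + t(t(p, p), k + p + p), k + k + k + r(inv(p)) + s(r(p), s(k, p, p), r(p)))

Answer: k + p + s(r(r(p)), k + k + k + p + s(k, k, p) + s(p, k, k) + t(k, k), k + k + p + p + p + p + p) + s(t(inv(p) + inv(p), k + p + p + p + p + s(k, k, k)), k + k + k + k + p + t(t(p, p), k + p + p), k + k + k + r(inv(p)) + s(r(p), s(k, p, p), r(p)))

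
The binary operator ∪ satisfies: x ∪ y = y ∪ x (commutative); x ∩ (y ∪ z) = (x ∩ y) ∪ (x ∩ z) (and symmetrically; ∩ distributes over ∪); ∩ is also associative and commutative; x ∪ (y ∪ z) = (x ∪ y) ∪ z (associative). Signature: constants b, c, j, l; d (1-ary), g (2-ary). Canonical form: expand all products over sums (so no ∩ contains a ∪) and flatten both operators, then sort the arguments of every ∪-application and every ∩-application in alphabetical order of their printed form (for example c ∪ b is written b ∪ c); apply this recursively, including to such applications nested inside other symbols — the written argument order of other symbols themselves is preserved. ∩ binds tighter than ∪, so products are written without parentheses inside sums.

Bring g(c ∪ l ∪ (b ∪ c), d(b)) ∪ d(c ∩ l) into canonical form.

Answer: d(c ∩ l) ∪ g(b ∪ c ∪ c ∪ l, d(b))

Derivation:
Flatten:  g(b ∪ c ∪ c ∪ l, d(b)) ∪ d(c ∩ l)
Sort:  d(c ∩ l) ∪ g(b ∪ c ∪ c ∪ l, d(b))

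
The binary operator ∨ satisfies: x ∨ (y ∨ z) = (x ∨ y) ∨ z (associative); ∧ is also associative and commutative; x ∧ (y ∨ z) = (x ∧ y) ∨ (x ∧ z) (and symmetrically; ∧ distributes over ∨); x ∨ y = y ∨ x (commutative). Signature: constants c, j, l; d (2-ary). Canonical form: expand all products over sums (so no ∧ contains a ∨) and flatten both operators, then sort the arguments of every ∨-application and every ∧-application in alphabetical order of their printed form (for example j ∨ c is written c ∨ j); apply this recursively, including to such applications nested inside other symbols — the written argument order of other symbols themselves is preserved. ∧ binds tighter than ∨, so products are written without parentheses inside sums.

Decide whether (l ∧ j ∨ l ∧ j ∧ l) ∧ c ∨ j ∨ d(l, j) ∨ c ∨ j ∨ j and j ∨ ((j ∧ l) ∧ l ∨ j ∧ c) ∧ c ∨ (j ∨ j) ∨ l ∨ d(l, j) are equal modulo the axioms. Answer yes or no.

Left:  (l ∧ j ∨ l ∧ j ∧ l) ∧ c ∨ j ∨ d(l, j) ∨ c ∨ j ∨ j
  Expand products over sums:  c ∧ j ∧ l ∨ c ∧ j ∧ l ∧ l ∨ j ∨ d(l, j) ∨ c ∨ j ∨ j
  Order the arguments:  c ∨ c ∧ j ∧ l ∨ c ∧ j ∧ l ∧ l ∨ d(l, j) ∨ j ∨ j ∨ j
Right:  j ∨ ((j ∧ l) ∧ l ∨ j ∧ c) ∧ c ∨ (j ∨ j) ∨ l ∨ d(l, j)
  Distribute:  j ∨ c ∧ j ∧ l ∧ l ∨ c ∧ c ∧ j ∨ j ∨ j ∨ l ∨ d(l, j)
  Sort:  c ∧ c ∧ j ∨ c ∧ j ∧ l ∧ l ∨ d(l, j) ∨ j ∨ j ∨ j ∨ l

Answer: no — c ∨ c ∧ j ∧ l ∨ c ∧ j ∧ l ∧ l ∨ d(l, j) ∨ j ∨ j ∨ j vs c ∧ c ∧ j ∨ c ∧ j ∧ l ∧ l ∨ d(l, j) ∨ j ∨ j ∨ j ∨ l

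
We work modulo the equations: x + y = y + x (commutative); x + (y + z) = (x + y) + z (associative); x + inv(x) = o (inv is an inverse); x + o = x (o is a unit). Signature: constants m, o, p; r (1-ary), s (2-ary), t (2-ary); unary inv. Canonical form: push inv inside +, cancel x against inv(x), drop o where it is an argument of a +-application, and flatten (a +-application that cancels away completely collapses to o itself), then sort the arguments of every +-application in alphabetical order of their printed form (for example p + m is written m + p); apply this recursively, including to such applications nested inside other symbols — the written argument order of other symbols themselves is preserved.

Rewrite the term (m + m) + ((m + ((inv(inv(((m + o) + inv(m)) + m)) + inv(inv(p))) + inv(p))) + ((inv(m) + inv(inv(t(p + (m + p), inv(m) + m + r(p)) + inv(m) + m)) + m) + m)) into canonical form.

Push inv inside:  distribute inv over + and collapse double inv
Inverses cancel:  p cancels
Collect:  m + m + m + m + m + t(m + p + p, r(p))

Answer: m + m + m + m + m + t(m + p + p, r(p))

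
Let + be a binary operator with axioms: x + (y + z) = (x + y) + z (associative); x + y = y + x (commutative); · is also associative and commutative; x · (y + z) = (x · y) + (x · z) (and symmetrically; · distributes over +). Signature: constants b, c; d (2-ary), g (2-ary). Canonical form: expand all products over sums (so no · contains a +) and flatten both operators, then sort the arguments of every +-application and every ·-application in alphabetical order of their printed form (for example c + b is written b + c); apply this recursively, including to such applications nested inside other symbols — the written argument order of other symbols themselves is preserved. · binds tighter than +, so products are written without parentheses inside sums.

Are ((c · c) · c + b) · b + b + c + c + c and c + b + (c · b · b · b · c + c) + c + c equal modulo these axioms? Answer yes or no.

Left:  ((c · c) · c + b) · b + b + c + c + c
  Expand products over sums:  b · c · c · c + b · b + b + c + c + c
  Order the arguments:  b + b · b + b · c · c · c + c + c + c
Right:  c + b + (c · b · b · b · c + c) + c + c
  Un-nest:  c + b + b · b · b · c · c + c + c + c
  Sort:  b + b · b · b · c · c + c + c + c + c

Answer: no — b + b · b + b · c · c · c + c + c + c vs b + b · b · b · c · c + c + c + c + c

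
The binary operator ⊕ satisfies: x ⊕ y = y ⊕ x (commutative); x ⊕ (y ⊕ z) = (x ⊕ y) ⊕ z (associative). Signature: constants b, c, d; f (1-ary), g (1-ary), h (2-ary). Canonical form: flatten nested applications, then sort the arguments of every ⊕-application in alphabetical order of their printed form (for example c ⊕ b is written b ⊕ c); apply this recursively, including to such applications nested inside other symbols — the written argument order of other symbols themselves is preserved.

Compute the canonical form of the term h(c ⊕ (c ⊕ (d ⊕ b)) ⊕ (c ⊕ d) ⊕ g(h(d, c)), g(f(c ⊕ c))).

Answer: h(b ⊕ c ⊕ c ⊕ c ⊕ d ⊕ d ⊕ g(h(d, c)), g(f(c ⊕ c)))

Derivation:
Focus inside:  c ⊕ (c ⊕ (d ⊕ b)) ⊕ (c ⊕ d) ⊕ g(h(d, c))
Un-nest:  c ⊕ c ⊕ d ⊕ b ⊕ c ⊕ d ⊕ g(h(d, c))
Sort arguments:  b ⊕ c ⊕ c ⊕ c ⊕ d ⊕ d ⊕ g(h(d, c))
Reassemble:  h(b ⊕ c ⊕ c ⊕ c ⊕ d ⊕ d ⊕ g(h(d, c)), g(f(c ⊕ c)))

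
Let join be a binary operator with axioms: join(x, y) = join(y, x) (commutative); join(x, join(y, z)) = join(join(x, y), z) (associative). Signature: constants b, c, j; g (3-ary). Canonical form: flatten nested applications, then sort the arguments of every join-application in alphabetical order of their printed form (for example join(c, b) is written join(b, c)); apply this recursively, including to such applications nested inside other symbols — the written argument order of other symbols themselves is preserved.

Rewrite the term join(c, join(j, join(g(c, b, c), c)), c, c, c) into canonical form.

Merge nested applications:  join(c, j, g(c, b, c), c, c, c, c)
Sort arguments:  join(c, c, c, c, c, g(c, b, c), j)

Answer: join(c, c, c, c, c, g(c, b, c), j)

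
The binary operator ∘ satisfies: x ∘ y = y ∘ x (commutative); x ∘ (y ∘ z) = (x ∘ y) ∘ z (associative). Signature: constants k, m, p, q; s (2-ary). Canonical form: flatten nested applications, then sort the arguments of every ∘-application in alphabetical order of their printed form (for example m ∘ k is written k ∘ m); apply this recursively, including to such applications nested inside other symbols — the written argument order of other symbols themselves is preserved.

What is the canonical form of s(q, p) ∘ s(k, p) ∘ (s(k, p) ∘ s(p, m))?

Merge nested applications:  s(q, p) ∘ s(k, p) ∘ s(k, p) ∘ s(p, m)
Sort:  s(k, p) ∘ s(k, p) ∘ s(p, m) ∘ s(q, p)

Answer: s(k, p) ∘ s(k, p) ∘ s(p, m) ∘ s(q, p)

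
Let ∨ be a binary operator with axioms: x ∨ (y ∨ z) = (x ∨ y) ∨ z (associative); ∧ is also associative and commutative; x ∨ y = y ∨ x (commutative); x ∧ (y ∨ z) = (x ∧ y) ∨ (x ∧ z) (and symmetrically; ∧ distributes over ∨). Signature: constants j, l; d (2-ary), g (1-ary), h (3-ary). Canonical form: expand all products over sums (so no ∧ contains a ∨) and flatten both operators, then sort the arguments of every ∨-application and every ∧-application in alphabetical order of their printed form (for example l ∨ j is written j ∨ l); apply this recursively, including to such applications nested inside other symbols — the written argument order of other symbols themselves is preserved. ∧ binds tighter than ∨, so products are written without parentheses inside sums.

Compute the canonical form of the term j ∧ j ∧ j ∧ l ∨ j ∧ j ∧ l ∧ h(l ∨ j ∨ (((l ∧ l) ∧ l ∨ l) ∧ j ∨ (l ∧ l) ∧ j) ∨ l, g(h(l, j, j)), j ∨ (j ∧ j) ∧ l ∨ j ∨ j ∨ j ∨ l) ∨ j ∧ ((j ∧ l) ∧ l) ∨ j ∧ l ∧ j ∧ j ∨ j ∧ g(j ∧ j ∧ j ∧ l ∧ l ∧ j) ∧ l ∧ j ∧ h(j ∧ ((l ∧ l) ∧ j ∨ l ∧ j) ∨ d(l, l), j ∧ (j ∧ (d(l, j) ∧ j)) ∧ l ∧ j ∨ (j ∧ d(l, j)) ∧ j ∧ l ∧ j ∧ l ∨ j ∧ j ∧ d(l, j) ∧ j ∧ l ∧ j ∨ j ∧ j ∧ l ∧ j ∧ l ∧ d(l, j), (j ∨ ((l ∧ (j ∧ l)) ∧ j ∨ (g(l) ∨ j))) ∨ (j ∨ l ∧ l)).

Answer: g(j ∧ j ∧ j ∧ j ∧ l ∧ l) ∧ h(d(l, l) ∨ j ∧ j ∧ l ∨ j ∧ j ∧ l ∧ l, d(l, j) ∧ j ∧ j ∧ j ∧ j ∧ l ∨ d(l, j) ∧ j ∧ j ∧ j ∧ j ∧ l ∨ d(l, j) ∧ j ∧ j ∧ j ∧ l ∧ l ∨ d(l, j) ∧ j ∧ j ∧ j ∧ l ∧ l, g(l) ∨ j ∨ j ∨ j ∨ j ∧ j ∧ l ∧ l ∨ l ∧ l) ∧ j ∧ j ∧ l ∨ h(j ∨ j ∧ l ∨ j ∧ l ∧ l ∨ j ∧ l ∧ l ∧ l ∨ l ∨ l, g(h(l, j, j)), j ∨ j ∨ j ∨ j ∨ j ∧ j ∧ l ∨ l) ∧ j ∧ j ∧ l ∨ j ∧ j ∧ j ∧ l ∨ j ∧ j ∧ j ∧ l ∨ j ∧ j ∧ l ∧ l

Derivation:
Expand products over sums:  j ∧ j ∧ j ∧ l ∨ h(j ∨ j ∧ l ∨ j ∧ l ∧ l ∨ j ∧ l ∧ l ∧ l ∨ l ∨ l, g(h(l, j, j)), j ∨ j ∨ j ∨ j ∨ j ∧ j ∧ l ∨ l) ∧ j ∧ j ∧ l ∨ j ∧ j ∧ l ∧ l ∨ j ∧ j ∧ j ∧ l ∨ g(j ∧ j ∧ j ∧ j ∧ l ∧ l) ∧ h(d(l, l) ∨ j ∧ j ∧ l ∨ j ∧ j ∧ l ∧ l, d(l, j) ∧ j ∧ j ∧ j ∧ j ∧ l ∨ d(l, j) ∧ j ∧ j ∧ j ∧ j ∧ l ∨ d(l, j) ∧ j ∧ j ∧ j ∧ l ∧ l ∨ d(l, j) ∧ j ∧ j ∧ j ∧ l ∧ l, g(l) ∨ j ∨ j ∨ j ∨ j ∧ j ∧ l ∧ l ∨ l ∧ l) ∧ j ∧ j ∧ l
Order the arguments:  g(j ∧ j ∧ j ∧ j ∧ l ∧ l) ∧ h(d(l, l) ∨ j ∧ j ∧ l ∨ j ∧ j ∧ l ∧ l, d(l, j) ∧ j ∧ j ∧ j ∧ j ∧ l ∨ d(l, j) ∧ j ∧ j ∧ j ∧ j ∧ l ∨ d(l, j) ∧ j ∧ j ∧ j ∧ l ∧ l ∨ d(l, j) ∧ j ∧ j ∧ j ∧ l ∧ l, g(l) ∨ j ∨ j ∨ j ∨ j ∧ j ∧ l ∧ l ∨ l ∧ l) ∧ j ∧ j ∧ l ∨ h(j ∨ j ∧ l ∨ j ∧ l ∧ l ∨ j ∧ l ∧ l ∧ l ∨ l ∨ l, g(h(l, j, j)), j ∨ j ∨ j ∨ j ∨ j ∧ j ∧ l ∨ l) ∧ j ∧ j ∧ l ∨ j ∧ j ∧ j ∧ l ∨ j ∧ j ∧ j ∧ l ∨ j ∧ j ∧ l ∧ l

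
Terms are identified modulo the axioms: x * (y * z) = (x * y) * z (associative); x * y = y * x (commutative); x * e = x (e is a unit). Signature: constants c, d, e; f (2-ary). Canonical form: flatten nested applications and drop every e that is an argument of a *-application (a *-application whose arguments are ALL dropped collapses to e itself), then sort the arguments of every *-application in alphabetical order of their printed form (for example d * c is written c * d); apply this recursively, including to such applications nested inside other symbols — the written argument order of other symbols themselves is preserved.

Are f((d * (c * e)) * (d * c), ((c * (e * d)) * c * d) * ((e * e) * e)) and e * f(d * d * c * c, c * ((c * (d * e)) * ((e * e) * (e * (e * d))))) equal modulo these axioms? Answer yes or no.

Left:  f((d * (c * e)) * (d * c), ((c * (e * d)) * c * d) * ((e * e) * e))
  Work inside:  ((c * (e * d)) * c * d) * ((e * e) * e)
  Merge nested applications:  c * e * d * c * d * e * e * e
  Drop the unit:  drop e (×4)
  Sort:  c * c * d * d
  Rebuild:  f(c * c * d * d, c * c * d * d)
Right:  e * f(d * d * c * c, c * ((c * (d * e)) * ((e * e) * (e * (e * d)))))
  Canonicalize subterm:  f(d * d * c * c, c * ((c * (d * e)) * ((e * e) * (e * (e * d)))))  →  f(c * c * d * d, c * c * d * d)
  Units out:  drop e
  Sort arguments:  f(c * c * d * d, c * c * d * d)

Answer: yes — both canonical forms are f(c * c * d * d, c * c * d * d)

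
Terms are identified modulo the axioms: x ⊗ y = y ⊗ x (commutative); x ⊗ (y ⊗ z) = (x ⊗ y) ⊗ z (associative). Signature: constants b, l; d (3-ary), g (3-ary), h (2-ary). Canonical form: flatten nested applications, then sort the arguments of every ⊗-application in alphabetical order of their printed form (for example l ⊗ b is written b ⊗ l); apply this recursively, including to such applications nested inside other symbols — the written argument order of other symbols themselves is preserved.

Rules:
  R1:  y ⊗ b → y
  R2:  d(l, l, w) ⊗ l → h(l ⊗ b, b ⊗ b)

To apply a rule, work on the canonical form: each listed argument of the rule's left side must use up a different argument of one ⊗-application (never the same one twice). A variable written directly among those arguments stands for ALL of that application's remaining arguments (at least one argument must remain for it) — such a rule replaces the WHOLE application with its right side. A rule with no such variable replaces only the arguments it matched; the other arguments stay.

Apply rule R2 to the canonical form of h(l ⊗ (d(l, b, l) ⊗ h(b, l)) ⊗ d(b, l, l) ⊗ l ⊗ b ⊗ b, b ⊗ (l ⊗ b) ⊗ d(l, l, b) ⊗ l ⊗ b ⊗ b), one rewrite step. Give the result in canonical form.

Canonical form:  h(b ⊗ b ⊗ d(b, l, l) ⊗ d(l, b, l) ⊗ h(b, l) ⊗ l ⊗ l, b ⊗ b ⊗ b ⊗ b ⊗ d(l, l, b) ⊗ l ⊗ l)
Apply R2:  consuming d(l, l, b), l;  w := b
Result:  h(b ⊗ b ⊗ d(b, l, l) ⊗ d(l, b, l) ⊗ h(b, l) ⊗ l ⊗ l, b ⊗ b ⊗ b ⊗ b ⊗ h(b ⊗ l, b ⊗ b) ⊗ l)

Answer: h(b ⊗ b ⊗ d(b, l, l) ⊗ d(l, b, l) ⊗ h(b, l) ⊗ l ⊗ l, b ⊗ b ⊗ b ⊗ b ⊗ h(b ⊗ l, b ⊗ b) ⊗ l)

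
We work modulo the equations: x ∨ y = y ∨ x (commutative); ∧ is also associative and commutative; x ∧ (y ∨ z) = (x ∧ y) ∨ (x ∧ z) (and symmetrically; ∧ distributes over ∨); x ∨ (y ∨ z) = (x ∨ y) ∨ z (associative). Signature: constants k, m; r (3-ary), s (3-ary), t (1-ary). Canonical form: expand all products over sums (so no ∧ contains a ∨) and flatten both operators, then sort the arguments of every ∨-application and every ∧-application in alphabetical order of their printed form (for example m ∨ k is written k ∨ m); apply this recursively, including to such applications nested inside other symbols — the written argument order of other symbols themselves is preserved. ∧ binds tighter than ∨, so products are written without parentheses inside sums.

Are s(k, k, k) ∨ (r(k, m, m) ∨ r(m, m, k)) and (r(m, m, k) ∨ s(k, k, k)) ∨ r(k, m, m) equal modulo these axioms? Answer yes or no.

Answer: yes — both canonical forms are r(k, m, m) ∨ r(m, m, k) ∨ s(k, k, k)

Derivation:
Left:  s(k, k, k) ∨ (r(k, m, m) ∨ r(m, m, k))
  Merge nested applications:  s(k, k, k) ∨ r(k, m, m) ∨ r(m, m, k)
  Sort:  r(k, m, m) ∨ r(m, m, k) ∨ s(k, k, k)
Right:  (r(m, m, k) ∨ s(k, k, k)) ∨ r(k, m, m)
  Flatten:  r(m, m, k) ∨ s(k, k, k) ∨ r(k, m, m)
  Sort:  r(k, m, m) ∨ r(m, m, k) ∨ s(k, k, k)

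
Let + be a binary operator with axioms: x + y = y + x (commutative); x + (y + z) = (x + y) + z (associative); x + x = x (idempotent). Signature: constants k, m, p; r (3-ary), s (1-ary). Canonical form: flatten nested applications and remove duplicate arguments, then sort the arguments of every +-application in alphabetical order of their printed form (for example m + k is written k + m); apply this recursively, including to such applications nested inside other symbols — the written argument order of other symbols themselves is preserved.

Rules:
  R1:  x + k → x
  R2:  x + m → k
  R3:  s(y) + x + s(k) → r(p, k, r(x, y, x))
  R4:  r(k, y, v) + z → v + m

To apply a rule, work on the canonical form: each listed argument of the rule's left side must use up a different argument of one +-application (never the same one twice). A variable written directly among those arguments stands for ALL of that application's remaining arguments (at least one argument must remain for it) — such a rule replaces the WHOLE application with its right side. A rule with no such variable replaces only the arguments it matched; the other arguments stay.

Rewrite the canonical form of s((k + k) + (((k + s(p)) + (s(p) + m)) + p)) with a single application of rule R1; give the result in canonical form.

Canonical form:  s(k + m + p + s(p))
Apply R1:  consuming k;  x := m + p + s(p)
The variable takes the whole remainder — replace the entire application.
Giving:  s(m + p + s(p))

Answer: s(m + p + s(p))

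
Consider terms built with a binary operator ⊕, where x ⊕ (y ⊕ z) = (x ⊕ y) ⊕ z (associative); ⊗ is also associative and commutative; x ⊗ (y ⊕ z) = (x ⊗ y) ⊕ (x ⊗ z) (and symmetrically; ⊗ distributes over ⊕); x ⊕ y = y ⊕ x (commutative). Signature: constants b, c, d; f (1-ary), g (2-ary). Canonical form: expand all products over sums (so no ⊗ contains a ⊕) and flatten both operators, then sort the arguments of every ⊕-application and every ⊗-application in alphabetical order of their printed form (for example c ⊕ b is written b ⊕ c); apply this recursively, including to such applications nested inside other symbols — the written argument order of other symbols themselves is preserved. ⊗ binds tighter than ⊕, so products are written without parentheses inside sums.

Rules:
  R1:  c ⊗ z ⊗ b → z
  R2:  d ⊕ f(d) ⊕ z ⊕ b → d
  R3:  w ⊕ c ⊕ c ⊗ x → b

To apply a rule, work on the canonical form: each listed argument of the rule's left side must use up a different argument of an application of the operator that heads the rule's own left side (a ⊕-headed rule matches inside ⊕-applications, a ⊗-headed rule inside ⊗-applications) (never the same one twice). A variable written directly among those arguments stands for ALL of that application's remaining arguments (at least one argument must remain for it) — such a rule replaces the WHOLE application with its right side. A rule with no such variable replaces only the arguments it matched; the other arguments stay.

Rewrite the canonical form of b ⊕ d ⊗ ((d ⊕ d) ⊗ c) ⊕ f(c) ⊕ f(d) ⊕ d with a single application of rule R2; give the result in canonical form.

Answer: d

Derivation:
Canonical form:  b ⊕ c ⊗ d ⊗ d ⊕ c ⊗ d ⊗ d ⊕ d ⊕ f(c) ⊕ f(d)
Apply R2:  consuming b, d, f(d);  z := c ⊗ d ⊗ d ⊕ c ⊗ d ⊗ d ⊕ f(c)
Every leftover argument binds to the variable; the entire application is replaced.
New term:  d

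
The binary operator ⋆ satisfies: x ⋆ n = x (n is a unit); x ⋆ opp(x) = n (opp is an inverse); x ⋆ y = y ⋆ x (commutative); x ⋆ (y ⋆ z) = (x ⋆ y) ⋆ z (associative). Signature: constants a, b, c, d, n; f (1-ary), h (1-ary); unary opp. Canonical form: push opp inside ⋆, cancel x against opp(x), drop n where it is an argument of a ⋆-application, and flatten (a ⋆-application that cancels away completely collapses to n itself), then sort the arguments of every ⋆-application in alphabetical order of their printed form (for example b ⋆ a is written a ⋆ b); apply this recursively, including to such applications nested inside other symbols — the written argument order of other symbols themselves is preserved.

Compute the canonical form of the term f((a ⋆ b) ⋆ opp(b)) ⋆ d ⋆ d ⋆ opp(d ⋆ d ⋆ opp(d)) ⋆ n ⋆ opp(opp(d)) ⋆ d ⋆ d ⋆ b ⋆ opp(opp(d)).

Answer: b ⋆ d ⋆ d ⋆ d ⋆ d ⋆ d ⋆ f(a)

Derivation:
Push opp inside:  distribute opp over ⋆ and collapse double opp
Collect:  f(a) ⋆ d ⋆ d ⋆ d ⋆ d ⋆ d ⋆ b
Order the arguments:  b ⋆ d ⋆ d ⋆ d ⋆ d ⋆ d ⋆ f(a)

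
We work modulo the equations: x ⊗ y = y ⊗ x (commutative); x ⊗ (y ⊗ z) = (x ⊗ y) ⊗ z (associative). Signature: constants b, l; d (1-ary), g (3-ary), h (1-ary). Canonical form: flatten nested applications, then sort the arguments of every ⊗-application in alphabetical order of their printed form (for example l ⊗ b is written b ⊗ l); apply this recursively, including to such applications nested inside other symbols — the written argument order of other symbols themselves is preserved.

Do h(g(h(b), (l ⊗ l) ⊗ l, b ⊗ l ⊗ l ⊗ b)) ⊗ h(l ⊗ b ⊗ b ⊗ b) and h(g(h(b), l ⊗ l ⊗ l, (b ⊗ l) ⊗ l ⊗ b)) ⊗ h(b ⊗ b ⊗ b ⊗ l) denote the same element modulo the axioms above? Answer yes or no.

Answer: yes — both canonical forms are h(b ⊗ b ⊗ b ⊗ l) ⊗ h(g(h(b), l ⊗ l ⊗ l, b ⊗ b ⊗ l ⊗ l))

Derivation:
Left:  h(g(h(b), (l ⊗ l) ⊗ l, b ⊗ l ⊗ l ⊗ b)) ⊗ h(l ⊗ b ⊗ b ⊗ b)
  Inside:  h(g(h(b), (l ⊗ l) ⊗ l, b ⊗ l ⊗ l ⊗ b))  →  h(g(h(b), l ⊗ l ⊗ l, b ⊗ b ⊗ l ⊗ l))
  Simplify inside:  h(l ⊗ b ⊗ b ⊗ b)  →  h(b ⊗ b ⊗ b ⊗ l)
  Sort arguments:  h(b ⊗ b ⊗ b ⊗ l) ⊗ h(g(h(b), l ⊗ l ⊗ l, b ⊗ b ⊗ l ⊗ l))
Right:  h(g(h(b), l ⊗ l ⊗ l, (b ⊗ l) ⊗ l ⊗ b)) ⊗ h(b ⊗ b ⊗ b ⊗ l)
  Simplify inside:  h(g(h(b), l ⊗ l ⊗ l, (b ⊗ l) ⊗ l ⊗ b))  →  h(g(h(b), l ⊗ l ⊗ l, b ⊗ b ⊗ l ⊗ l))
  Order the arguments:  h(b ⊗ b ⊗ b ⊗ l) ⊗ h(g(h(b), l ⊗ l ⊗ l, b ⊗ b ⊗ l ⊗ l))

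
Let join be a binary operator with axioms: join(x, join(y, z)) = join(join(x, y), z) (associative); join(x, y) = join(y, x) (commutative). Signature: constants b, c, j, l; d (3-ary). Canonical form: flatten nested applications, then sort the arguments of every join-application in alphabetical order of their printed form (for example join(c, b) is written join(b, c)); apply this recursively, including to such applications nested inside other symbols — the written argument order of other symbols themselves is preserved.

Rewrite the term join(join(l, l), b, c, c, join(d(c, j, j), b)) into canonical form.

Answer: join(b, b, c, c, d(c, j, j), l, l)

Derivation:
Un-nest:  join(l, l, b, c, c, d(c, j, j), b)
Sort arguments:  join(b, b, c, c, d(c, j, j), l, l)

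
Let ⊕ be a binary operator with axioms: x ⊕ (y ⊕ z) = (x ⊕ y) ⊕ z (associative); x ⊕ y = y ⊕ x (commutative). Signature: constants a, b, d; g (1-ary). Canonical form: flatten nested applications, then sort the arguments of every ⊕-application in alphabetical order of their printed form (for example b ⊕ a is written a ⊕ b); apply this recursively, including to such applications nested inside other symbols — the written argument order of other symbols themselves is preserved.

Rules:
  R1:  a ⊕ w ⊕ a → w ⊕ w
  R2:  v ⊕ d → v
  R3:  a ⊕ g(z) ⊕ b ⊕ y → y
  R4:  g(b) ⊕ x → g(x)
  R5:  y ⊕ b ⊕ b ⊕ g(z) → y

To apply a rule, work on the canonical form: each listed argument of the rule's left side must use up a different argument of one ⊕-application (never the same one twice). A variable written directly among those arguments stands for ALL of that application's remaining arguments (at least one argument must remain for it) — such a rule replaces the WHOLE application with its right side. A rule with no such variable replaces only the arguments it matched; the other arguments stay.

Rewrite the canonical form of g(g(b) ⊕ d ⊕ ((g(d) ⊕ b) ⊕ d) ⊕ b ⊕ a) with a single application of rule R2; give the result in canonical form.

Answer: g(a ⊕ b ⊕ b ⊕ d ⊕ g(b) ⊕ g(d))

Derivation:
Canonical form:  g(a ⊕ b ⊕ b ⊕ d ⊕ d ⊕ g(b) ⊕ g(d))
R2 matches:  uses d;  v := a ⊕ b ⊕ b ⊕ d ⊕ g(b) ⊕ g(d)
The variable takes the whole remainder — replace the entire application.
Giving:  g(a ⊕ b ⊕ b ⊕ d ⊕ g(b) ⊕ g(d))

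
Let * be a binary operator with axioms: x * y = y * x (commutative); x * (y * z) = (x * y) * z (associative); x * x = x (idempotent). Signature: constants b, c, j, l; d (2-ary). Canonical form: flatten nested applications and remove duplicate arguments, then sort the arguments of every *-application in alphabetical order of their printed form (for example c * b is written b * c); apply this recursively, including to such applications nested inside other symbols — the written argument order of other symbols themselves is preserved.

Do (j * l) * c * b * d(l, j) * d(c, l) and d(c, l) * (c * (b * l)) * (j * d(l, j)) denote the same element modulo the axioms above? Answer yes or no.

Answer: yes — both canonical forms are b * c * d(c, l) * d(l, j) * j * l

Derivation:
Left:  (j * l) * c * b * d(l, j) * d(c, l)
  Un-nest:  j * l * c * b * d(l, j) * d(c, l)
  Sort:  b * c * d(c, l) * d(l, j) * j * l
Right:  d(c, l) * (c * (b * l)) * (j * d(l, j))
  Flatten:  d(c, l) * c * b * l * j * d(l, j)
  Order the arguments:  b * c * d(c, l) * d(l, j) * j * l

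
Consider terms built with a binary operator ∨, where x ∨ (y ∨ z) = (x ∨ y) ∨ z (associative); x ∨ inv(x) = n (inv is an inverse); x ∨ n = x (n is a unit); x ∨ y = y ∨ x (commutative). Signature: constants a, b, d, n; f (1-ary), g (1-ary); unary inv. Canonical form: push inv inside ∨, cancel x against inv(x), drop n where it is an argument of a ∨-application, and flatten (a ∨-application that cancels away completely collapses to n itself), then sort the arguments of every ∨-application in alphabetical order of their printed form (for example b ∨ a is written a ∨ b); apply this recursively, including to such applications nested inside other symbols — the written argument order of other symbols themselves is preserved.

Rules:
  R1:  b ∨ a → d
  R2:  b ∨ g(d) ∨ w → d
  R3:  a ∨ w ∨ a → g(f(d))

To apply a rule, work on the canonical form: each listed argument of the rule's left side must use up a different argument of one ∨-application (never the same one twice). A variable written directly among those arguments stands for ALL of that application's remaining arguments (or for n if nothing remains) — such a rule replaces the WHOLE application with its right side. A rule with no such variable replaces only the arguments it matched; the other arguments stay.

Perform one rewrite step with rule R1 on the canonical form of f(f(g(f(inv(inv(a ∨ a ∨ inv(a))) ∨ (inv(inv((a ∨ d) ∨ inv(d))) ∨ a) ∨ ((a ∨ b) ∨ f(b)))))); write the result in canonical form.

Canonical form:  f(f(g(f(a ∨ a ∨ a ∨ a ∨ b ∨ f(b)))))
Apply R1:  consuming a, b
New term:  f(f(g(f(a ∨ a ∨ a ∨ d ∨ f(b)))))

Answer: f(f(g(f(a ∨ a ∨ a ∨ d ∨ f(b)))))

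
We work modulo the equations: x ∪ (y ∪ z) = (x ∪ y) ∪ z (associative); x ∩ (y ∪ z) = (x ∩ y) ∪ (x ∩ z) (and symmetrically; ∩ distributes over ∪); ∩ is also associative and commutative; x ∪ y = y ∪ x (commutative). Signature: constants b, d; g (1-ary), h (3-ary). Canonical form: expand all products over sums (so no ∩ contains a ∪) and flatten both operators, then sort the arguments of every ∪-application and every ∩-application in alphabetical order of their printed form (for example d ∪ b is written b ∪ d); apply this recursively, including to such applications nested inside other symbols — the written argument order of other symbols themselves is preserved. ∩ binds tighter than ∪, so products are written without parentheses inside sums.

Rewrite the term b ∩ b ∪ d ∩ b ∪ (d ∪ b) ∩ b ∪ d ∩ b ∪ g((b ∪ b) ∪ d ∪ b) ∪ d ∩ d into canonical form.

Expand:  b ∩ b ∪ b ∩ d ∪ b ∩ d ∪ b ∩ b ∪ b ∩ d ∪ g(b ∪ b ∪ b ∪ d) ∪ d ∩ d
Sort:  b ∩ b ∪ b ∩ b ∪ b ∩ d ∪ b ∩ d ∪ b ∩ d ∪ d ∩ d ∪ g(b ∪ b ∪ b ∪ d)

Answer: b ∩ b ∪ b ∩ b ∪ b ∩ d ∪ b ∩ d ∪ b ∩ d ∪ d ∩ d ∪ g(b ∪ b ∪ b ∪ d)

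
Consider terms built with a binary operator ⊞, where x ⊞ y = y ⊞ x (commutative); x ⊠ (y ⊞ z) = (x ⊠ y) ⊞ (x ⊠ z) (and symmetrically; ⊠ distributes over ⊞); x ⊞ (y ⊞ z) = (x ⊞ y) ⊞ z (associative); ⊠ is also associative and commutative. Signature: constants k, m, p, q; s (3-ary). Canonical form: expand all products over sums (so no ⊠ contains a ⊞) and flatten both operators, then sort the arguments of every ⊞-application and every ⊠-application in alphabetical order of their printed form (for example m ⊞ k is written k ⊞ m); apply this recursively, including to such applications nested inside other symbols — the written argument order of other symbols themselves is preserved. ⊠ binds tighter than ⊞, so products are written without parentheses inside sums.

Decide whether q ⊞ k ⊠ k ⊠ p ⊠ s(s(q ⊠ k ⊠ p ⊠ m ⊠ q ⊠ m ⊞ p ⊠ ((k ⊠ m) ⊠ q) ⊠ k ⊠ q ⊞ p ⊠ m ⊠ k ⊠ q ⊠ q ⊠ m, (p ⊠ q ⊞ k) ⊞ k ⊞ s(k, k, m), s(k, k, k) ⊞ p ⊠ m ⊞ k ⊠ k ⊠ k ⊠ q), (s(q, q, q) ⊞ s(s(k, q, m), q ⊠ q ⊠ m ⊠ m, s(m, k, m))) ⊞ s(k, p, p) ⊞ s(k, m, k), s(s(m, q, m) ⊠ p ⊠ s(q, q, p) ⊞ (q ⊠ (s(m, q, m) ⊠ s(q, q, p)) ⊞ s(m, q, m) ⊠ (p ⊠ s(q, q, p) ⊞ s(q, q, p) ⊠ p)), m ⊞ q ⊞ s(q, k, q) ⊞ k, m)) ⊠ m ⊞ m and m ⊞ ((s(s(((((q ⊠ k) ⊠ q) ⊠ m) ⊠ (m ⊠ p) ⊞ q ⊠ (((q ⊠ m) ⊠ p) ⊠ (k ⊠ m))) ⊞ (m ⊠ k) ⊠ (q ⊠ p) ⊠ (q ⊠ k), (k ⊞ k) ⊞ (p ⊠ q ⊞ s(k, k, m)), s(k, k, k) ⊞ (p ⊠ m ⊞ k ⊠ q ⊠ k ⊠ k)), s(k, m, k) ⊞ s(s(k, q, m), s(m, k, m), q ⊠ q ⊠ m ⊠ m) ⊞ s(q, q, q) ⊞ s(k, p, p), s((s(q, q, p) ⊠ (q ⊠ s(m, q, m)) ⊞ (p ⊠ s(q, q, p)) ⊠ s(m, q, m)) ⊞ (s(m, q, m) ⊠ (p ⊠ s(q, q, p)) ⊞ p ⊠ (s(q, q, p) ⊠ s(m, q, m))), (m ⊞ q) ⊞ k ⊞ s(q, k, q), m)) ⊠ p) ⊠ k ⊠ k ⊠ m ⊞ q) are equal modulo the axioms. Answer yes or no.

Left:  q ⊞ k ⊠ k ⊠ p ⊠ s(s(q ⊠ k ⊠ p ⊠ m ⊠ q ⊠ m ⊞ p ⊠ ((k ⊠ m) ⊠ q) ⊠ k ⊠ q ⊞ p ⊠ m ⊠ k ⊠ q ⊠ q ⊠ m, (p ⊠ q ⊞ k) ⊞ k ⊞ s(k, k, m), s(k, k, k) ⊞ p ⊠ m ⊞ k ⊠ k ⊠ k ⊠ q), (s(q, q, q) ⊞ s(s(k, q, m), q ⊠ q ⊠ m ⊠ m, s(m, k, m))) ⊞ s(k, p, p) ⊞ s(k, m, k), s(s(m, q, m) ⊠ p ⊠ s(q, q, p) ⊞ (q ⊠ (s(m, q, m) ⊠ s(q, q, p)) ⊞ s(m, q, m) ⊠ (p ⊠ s(q, q, p) ⊞ s(q, q, p) ⊠ p)), m ⊞ q ⊞ s(q, k, q) ⊞ k, m)) ⊠ m ⊞ m
  Distribute:  q ⊞ k ⊠ k ⊠ m ⊠ p ⊠ s(s(k ⊠ k ⊠ m ⊠ p ⊠ q ⊠ q ⊞ k ⊠ m ⊠ m ⊠ p ⊠ q ⊠ q ⊞ k ⊠ m ⊠ m ⊠ p ⊠ q ⊠ q, k ⊞ k ⊞ p ⊠ q ⊞ s(k, k, m), k ⊠ k ⊠ k ⊠ q ⊞ m ⊠ p ⊞ s(k, k, k)), s(k, m, k) ⊞ s(k, p, p) ⊞ s(q, q, q) ⊞ s(s(k, q, m), m ⊠ m ⊠ q ⊠ q, s(m, k, m)), s(p ⊠ s(m, q, m) ⊠ s(q, q, p) ⊞ p ⊠ s(m, q, m) ⊠ s(q, q, p) ⊞ p ⊠ s(m, q, m) ⊠ s(q, q, p) ⊞ q ⊠ s(m, q, m) ⊠ s(q, q, p), k ⊞ m ⊞ q ⊞ s(q, k, q), m)) ⊞ m
  Sort arguments:  k ⊠ k ⊠ m ⊠ p ⊠ s(s(k ⊠ k ⊠ m ⊠ p ⊠ q ⊠ q ⊞ k ⊠ m ⊠ m ⊠ p ⊠ q ⊠ q ⊞ k ⊠ m ⊠ m ⊠ p ⊠ q ⊠ q, k ⊞ k ⊞ p ⊠ q ⊞ s(k, k, m), k ⊠ k ⊠ k ⊠ q ⊞ m ⊠ p ⊞ s(k, k, k)), s(k, m, k) ⊞ s(k, p, p) ⊞ s(q, q, q) ⊞ s(s(k, q, m), m ⊠ m ⊠ q ⊠ q, s(m, k, m)), s(p ⊠ s(m, q, m) ⊠ s(q, q, p) ⊞ p ⊠ s(m, q, m) ⊠ s(q, q, p) ⊞ p ⊠ s(m, q, m) ⊠ s(q, q, p) ⊞ q ⊠ s(m, q, m) ⊠ s(q, q, p), k ⊞ m ⊞ q ⊞ s(q, k, q), m)) ⊞ m ⊞ q
Right:  m ⊞ ((s(s(((((q ⊠ k) ⊠ q) ⊠ m) ⊠ (m ⊠ p) ⊞ q ⊠ (((q ⊠ m) ⊠ p) ⊠ (k ⊠ m))) ⊞ (m ⊠ k) ⊠ (q ⊠ p) ⊠ (q ⊠ k), (k ⊞ k) ⊞ (p ⊠ q ⊞ s(k, k, m)), s(k, k, k) ⊞ (p ⊠ m ⊞ k ⊠ q ⊠ k ⊠ k)), s(k, m, k) ⊞ s(s(k, q, m), s(m, k, m), q ⊠ q ⊠ m ⊠ m) ⊞ s(q, q, q) ⊞ s(k, p, p), s((s(q, q, p) ⊠ (q ⊠ s(m, q, m)) ⊞ (p ⊠ s(q, q, p)) ⊠ s(m, q, m)) ⊞ (s(m, q, m) ⊠ (p ⊠ s(q, q, p)) ⊞ p ⊠ (s(q, q, p) ⊠ s(m, q, m))), (m ⊞ q) ⊞ k ⊞ s(q, k, q), m)) ⊠ p) ⊠ k ⊠ k ⊠ m ⊞ q)
  Flatten:  m ⊞ k ⊠ k ⊠ m ⊠ p ⊠ s(s(k ⊠ k ⊠ m ⊠ p ⊠ q ⊠ q ⊞ k ⊠ m ⊠ m ⊠ p ⊠ q ⊠ q ⊞ k ⊠ m ⊠ m ⊠ p ⊠ q ⊠ q, k ⊞ k ⊞ p ⊠ q ⊞ s(k, k, m), k ⊠ k ⊠ k ⊠ q ⊞ m ⊠ p ⊞ s(k, k, k)), s(k, m, k) ⊞ s(k, p, p) ⊞ s(q, q, q) ⊞ s(s(k, q, m), s(m, k, m), m ⊠ m ⊠ q ⊠ q), s(p ⊠ s(m, q, m) ⊠ s(q, q, p) ⊞ p ⊠ s(m, q, m) ⊠ s(q, q, p) ⊞ p ⊠ s(m, q, m) ⊠ s(q, q, p) ⊞ q ⊠ s(m, q, m) ⊠ s(q, q, p), k ⊞ m ⊞ q ⊞ s(q, k, q), m)) ⊞ q
  Sort:  k ⊠ k ⊠ m ⊠ p ⊠ s(s(k ⊠ k ⊠ m ⊠ p ⊠ q ⊠ q ⊞ k ⊠ m ⊠ m ⊠ p ⊠ q ⊠ q ⊞ k ⊠ m ⊠ m ⊠ p ⊠ q ⊠ q, k ⊞ k ⊞ p ⊠ q ⊞ s(k, k, m), k ⊠ k ⊠ k ⊠ q ⊞ m ⊠ p ⊞ s(k, k, k)), s(k, m, k) ⊞ s(k, p, p) ⊞ s(q, q, q) ⊞ s(s(k, q, m), s(m, k, m), m ⊠ m ⊠ q ⊠ q), s(p ⊠ s(m, q, m) ⊠ s(q, q, p) ⊞ p ⊠ s(m, q, m) ⊠ s(q, q, p) ⊞ p ⊠ s(m, q, m) ⊠ s(q, q, p) ⊞ q ⊠ s(m, q, m) ⊠ s(q, q, p), k ⊞ m ⊞ q ⊞ s(q, k, q), m)) ⊞ m ⊞ q

Answer: no — k ⊠ k ⊠ m ⊠ p ⊠ s(s(k ⊠ k ⊠ m ⊠ p ⊠ q ⊠ q ⊞ k ⊠ m ⊠ m ⊠ p ⊠ q ⊠ q ⊞ k ⊠ m ⊠ m ⊠ p ⊠ q ⊠ q, k ⊞ k ⊞ p ⊠ q ⊞ s(k, k, m), k ⊠ k ⊠ k ⊠ q ⊞ m ⊠ p ⊞ s(k, k, k)), s(k, m, k) ⊞ s(k, p, p) ⊞ s(q, q, q) ⊞ s(s(k, q, m), m ⊠ m ⊠ q ⊠ q, s(m, k, m)), s(p ⊠ s(m, q, m) ⊠ s(q, q, p) ⊞ p ⊠ s(m, q, m) ⊠ s(q, q, p) ⊞ p ⊠ s(m, q, m) ⊠ s(q, q, p) ⊞ q ⊠ s(m, q, m) ⊠ s(q, q, p), k ⊞ m ⊞ q ⊞ s(q, k, q), m)) ⊞ m ⊞ q vs k ⊠ k ⊠ m ⊠ p ⊠ s(s(k ⊠ k ⊠ m ⊠ p ⊠ q ⊠ q ⊞ k ⊠ m ⊠ m ⊠ p ⊠ q ⊠ q ⊞ k ⊠ m ⊠ m ⊠ p ⊠ q ⊠ q, k ⊞ k ⊞ p ⊠ q ⊞ s(k, k, m), k ⊠ k ⊠ k ⊠ q ⊞ m ⊠ p ⊞ s(k, k, k)), s(k, m, k) ⊞ s(k, p, p) ⊞ s(q, q, q) ⊞ s(s(k, q, m), s(m, k, m), m ⊠ m ⊠ q ⊠ q), s(p ⊠ s(m, q, m) ⊠ s(q, q, p) ⊞ p ⊠ s(m, q, m) ⊠ s(q, q, p) ⊞ p ⊠ s(m, q, m) ⊠ s(q, q, p) ⊞ q ⊠ s(m, q, m) ⊠ s(q, q, p), k ⊞ m ⊞ q ⊞ s(q, k, q), m)) ⊞ m ⊞ q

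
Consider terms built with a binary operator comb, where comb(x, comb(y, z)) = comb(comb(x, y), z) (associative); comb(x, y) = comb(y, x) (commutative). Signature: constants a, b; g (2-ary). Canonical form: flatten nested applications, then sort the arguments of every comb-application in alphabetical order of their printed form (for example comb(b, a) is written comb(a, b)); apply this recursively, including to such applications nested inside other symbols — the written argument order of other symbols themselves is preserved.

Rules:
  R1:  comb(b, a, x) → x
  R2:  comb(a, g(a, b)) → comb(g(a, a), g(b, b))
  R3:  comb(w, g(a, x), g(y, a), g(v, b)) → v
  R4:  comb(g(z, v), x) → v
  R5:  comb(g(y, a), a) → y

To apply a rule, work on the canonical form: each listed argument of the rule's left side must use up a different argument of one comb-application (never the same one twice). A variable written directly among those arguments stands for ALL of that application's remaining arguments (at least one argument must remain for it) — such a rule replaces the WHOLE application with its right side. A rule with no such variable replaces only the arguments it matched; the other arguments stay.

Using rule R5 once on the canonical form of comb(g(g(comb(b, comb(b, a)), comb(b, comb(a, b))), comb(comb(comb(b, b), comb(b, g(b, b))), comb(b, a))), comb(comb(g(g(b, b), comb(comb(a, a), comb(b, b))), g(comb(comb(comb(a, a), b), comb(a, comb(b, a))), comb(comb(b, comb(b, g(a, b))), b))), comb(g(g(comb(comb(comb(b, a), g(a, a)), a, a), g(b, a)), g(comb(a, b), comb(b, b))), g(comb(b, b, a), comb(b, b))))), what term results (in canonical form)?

Answer: comb(g(comb(a, a, a, a, b, b), comb(b, b, b, g(a, b))), g(comb(a, b, b), comb(b, b)), g(g(b, b), comb(a, a, b, b)), g(g(comb(a, a, a, b), g(b, a)), g(comb(a, b), comb(b, b))), g(g(comb(a, b, b), comb(a, b, b)), comb(a, b, b, b, b, g(b, b))))

Derivation:
Canonical form:  comb(g(comb(a, a, a, a, b, b), comb(b, b, b, g(a, b))), g(comb(a, b, b), comb(b, b)), g(g(b, b), comb(a, a, b, b)), g(g(comb(a, a, a, b, g(a, a)), g(b, a)), g(comb(a, b), comb(b, b))), g(g(comb(a, b, b), comb(a, b, b)), comb(a, b, b, b, b, g(b, b))))
Match R5:  consume a, g(a, a);  y := a
Giving:  comb(g(comb(a, a, a, a, b, b), comb(b, b, b, g(a, b))), g(comb(a, b, b), comb(b, b)), g(g(b, b), comb(a, a, b, b)), g(g(comb(a, a, a, b), g(b, a)), g(comb(a, b), comb(b, b))), g(g(comb(a, b, b), comb(a, b, b)), comb(a, b, b, b, b, g(b, b))))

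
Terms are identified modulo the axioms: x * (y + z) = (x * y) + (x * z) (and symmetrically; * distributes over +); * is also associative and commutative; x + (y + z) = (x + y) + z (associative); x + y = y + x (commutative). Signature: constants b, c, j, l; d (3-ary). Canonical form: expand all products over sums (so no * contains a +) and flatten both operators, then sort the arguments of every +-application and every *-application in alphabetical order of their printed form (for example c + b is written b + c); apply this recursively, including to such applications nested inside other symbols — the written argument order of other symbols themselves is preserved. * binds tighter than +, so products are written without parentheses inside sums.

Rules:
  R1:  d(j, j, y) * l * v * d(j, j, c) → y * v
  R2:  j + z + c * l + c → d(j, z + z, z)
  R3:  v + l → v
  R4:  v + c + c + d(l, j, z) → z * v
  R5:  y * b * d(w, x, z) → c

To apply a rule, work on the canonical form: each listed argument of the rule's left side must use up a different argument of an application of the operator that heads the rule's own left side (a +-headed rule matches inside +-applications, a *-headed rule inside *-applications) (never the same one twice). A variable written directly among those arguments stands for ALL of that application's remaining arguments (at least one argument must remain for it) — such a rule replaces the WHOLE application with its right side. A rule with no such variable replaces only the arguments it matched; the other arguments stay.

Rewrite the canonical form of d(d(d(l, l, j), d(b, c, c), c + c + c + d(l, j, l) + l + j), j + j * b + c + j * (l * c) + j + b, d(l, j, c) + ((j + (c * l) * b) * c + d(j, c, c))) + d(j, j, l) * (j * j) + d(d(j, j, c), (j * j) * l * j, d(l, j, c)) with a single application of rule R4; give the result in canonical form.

Canonical form:  d(d(d(l, l, j), d(b, c, c), c + c + c + d(l, j, l) + j + l), b + b * j + c + c * j * l + j + j, b * c * c * l + c * j + d(j, c, c) + d(l, j, c)) + d(d(j, j, c), j * j * j * l, d(l, j, c)) + d(j, j, l) * j * j
Match R4:  consume c, c, d(l, j, l);  v := c + j + l, z := l
The variable takes the whole remainder — replace the entire application.
Giving:  d(d(d(l, l, j), d(b, c, c), c * l + j * l + l * l), b + b * j + c + c * j * l + j + j, b * c * c * l + c * j + d(j, c, c) + d(l, j, c)) + d(d(j, j, c), j * j * j * l, d(l, j, c)) + d(j, j, l) * j * j

Answer: d(d(d(l, l, j), d(b, c, c), c * l + j * l + l * l), b + b * j + c + c * j * l + j + j, b * c * c * l + c * j + d(j, c, c) + d(l, j, c)) + d(d(j, j, c), j * j * j * l, d(l, j, c)) + d(j, j, l) * j * j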